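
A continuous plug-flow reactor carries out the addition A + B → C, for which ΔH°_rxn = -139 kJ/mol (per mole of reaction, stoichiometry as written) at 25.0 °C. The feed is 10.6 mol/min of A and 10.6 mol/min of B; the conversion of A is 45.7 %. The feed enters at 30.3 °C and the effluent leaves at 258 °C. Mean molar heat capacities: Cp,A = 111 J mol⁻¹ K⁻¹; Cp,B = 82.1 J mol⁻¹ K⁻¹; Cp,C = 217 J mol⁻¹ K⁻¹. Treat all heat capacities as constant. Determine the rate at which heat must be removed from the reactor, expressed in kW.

Q_out = 3.00 kW

Extent of reaction ξ = 0.457 × 10.6 = 4.8442 mol/min
Reaction term: ξ·ΔH°_rxn = 4.8442 × -139 = -673.34 kJ/min
Sensible, feed 30.3→25 °C: -10.848 kJ/min
Outlet flows (mol/min): A 5.7558, B 5.7558, C 4.8442
Sensible, products 25→258 °C: 503.89 kJ/min
Q = ΔH = -180.3 kJ/min = -3.005 kW
Heat removed = 3.005 kW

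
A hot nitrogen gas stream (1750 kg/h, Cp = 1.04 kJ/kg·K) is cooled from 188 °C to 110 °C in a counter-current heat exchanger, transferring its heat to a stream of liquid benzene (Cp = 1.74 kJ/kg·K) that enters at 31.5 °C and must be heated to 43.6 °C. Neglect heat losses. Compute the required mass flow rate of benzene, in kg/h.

Heat released by hot stream: Q = 1750 × 1.04 × (188 − 110) = 141960 kJ/h
Energy balance on cold side (adiabatic exchanger): Q = ṁ_c·Cp_c·(T_c,out − T_c,in)
ṁ_c = 141960 / [1.74 × (43.6 − 31.5)] = 6742.7 kg/h

ṁ_c = 6740 kg/h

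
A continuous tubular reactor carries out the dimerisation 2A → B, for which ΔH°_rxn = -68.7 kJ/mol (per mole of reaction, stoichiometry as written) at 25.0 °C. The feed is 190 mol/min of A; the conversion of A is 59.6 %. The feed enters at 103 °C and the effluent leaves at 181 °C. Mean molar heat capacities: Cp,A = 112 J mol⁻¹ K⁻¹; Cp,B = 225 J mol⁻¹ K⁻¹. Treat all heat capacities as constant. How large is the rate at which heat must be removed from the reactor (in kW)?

Q_out = 37.0 kW

Extent of reaction ξ = 0.596 × 190 / 2 = 56.62 mol/min
Reaction term: ξ·ΔH°_rxn = 56.62 × -68.7 = -3889.8 kJ/min
Sensible, feed 103→25 °C: -1659.8 kJ/min
Outlet flows (mol/min): A 76.76, B 56.62
Sensible, products 25→181 °C: 3328.5 kJ/min
Q = ΔH = -2221.1 kJ/min = -37.019 kW
Heat removed = 37.019 kW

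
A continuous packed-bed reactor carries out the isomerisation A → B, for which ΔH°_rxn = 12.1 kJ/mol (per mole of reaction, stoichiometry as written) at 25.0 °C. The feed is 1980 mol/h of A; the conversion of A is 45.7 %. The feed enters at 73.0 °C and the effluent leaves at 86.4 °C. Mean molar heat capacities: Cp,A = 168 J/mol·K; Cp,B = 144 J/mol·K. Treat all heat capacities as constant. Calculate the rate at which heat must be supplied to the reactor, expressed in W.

Q_in = 3910 W

Extent of reaction ξ = 0.457 × 1980 = 904.86 mol/h
Reaction term: ξ·ΔH°_rxn = 904.86 × 12.1 = 10949 kJ/h
Sensible, feed 73.0→25 °C: -15967 kJ/h
Outlet flows (mol/h): A 1075.1, B 904.86
Sensible, products 25→86.4 °C: 19091 kJ/h
Q = ΔH = 14073 kJ/h = 3.9091 kW
Heat supplied = 3909.1 W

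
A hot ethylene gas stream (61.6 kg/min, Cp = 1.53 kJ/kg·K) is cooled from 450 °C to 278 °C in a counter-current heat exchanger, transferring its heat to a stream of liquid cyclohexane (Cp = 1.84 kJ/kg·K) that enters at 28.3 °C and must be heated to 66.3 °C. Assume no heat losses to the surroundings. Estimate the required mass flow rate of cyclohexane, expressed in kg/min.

Heat released by hot stream: Q = 61.6 × 1.53 × (450 − 278) = 16211 kJ/min
Energy balance on cold side (adiabatic exchanger): Q = ṁ_c·Cp_c·(T_c,out − T_c,in)
ṁ_c = 16211 / [1.84 × (66.3 − 28.3)] = 231.85 kg/min

ṁ_c = 232 kg/min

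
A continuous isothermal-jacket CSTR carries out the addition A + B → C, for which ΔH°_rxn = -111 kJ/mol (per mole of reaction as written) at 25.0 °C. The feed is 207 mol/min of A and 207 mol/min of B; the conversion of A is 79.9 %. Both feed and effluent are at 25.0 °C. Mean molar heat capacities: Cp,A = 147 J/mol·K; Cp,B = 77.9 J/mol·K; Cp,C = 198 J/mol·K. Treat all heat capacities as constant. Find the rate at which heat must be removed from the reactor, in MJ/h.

Q_out = 1100 MJ/h

Extent of reaction ξ = 0.799 × 207 = 165.39 mol/min
Reaction term: ξ·ΔH°_rxn = 165.39 × -111 = -18359 kJ/min
Q = ΔH = -18359 kJ/min = -305.98 kW
Heat removed = 1101.5 MJ/h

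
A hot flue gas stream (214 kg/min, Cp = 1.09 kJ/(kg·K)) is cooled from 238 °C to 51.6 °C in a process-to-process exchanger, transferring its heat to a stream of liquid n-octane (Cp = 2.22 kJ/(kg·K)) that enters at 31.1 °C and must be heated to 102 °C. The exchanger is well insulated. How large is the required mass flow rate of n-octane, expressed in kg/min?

ṁ_c = 276 kg/min

Heat released by hot stream: Q = 214 × 1.09 × (238 − 51.6) = 43480 kJ/min
Energy balance on cold side (adiabatic exchanger): Q = ṁ_c·Cp_c·(T_c,out − T_c,in)
ṁ_c = 43480 / [2.22 × (102 − 31.1)] = 276.24 kg/min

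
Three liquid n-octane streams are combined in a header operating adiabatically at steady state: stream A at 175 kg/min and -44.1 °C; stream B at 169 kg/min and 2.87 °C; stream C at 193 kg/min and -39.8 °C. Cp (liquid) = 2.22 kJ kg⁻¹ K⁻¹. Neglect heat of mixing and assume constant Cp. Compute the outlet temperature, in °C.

T_out = -27.8 °C

Adiabatic, steady state ⇒ Σ ṁᵢCp,ᵢ(T_out − Tᵢ) = 0
T_out = Σ ṁᵢCp,ᵢTᵢ / Σ ṁᵢCp,ᵢ
      = -33109 / 1192.1 = -27.773 °C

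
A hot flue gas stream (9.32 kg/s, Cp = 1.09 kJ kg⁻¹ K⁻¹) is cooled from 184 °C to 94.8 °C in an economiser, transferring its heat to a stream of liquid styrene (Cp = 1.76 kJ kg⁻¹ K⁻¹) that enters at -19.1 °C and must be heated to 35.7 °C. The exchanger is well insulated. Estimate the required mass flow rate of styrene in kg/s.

ṁ_c = 9.40 kg/s

Heat released by hot stream: Q = 9.32 × 1.09 × (184 − 94.8) = 906.16 kJ/s
Energy balance on cold side (adiabatic exchanger): Q = ṁ_c·Cp_c·(T_c,out − T_c,in)
ṁ_c = 906.16 / [1.76 × (35.7 − -19.1)] = 9.3954 kg/s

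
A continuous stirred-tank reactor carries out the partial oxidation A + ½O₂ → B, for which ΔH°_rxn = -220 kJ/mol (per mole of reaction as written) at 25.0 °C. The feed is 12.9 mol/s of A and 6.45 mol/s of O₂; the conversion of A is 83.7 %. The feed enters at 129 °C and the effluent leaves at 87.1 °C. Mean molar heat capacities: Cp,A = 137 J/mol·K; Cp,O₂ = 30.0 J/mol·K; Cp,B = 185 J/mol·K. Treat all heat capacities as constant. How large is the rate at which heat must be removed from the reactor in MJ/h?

Extent of reaction ξ = 0.837 × 12.9 = 10.797 mol/s
Reaction term: ξ·ΔH°_rxn = 10.797 × -220 = -2375.4 kJ/s
Sensible, feed 129→25 °C: -203.92 kJ/s
Outlet flows (mol/s): A 2.1027, O₂ 1.0514, B 10.797
Sensible, products 25→87.1 °C: 143.89 kJ/s
Q = ΔH = -2435.4 kJ/s = -2435.4 kW
Heat removed = 8767.6 MJ/h

Q_out = 8770 MJ/h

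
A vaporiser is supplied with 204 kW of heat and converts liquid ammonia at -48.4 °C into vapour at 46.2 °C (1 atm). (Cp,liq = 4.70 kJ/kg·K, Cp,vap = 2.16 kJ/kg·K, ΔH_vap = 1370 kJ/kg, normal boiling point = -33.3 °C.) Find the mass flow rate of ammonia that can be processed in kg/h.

Δh = 4.70×(-33.3−-48.4) + 1370 + 2.16×(46.2−-33.3) = 1612.7 kJ/kg
Q = 204 kW = 204 kJ/s = 734400 kJ/h
ṁ = Q/Δh = 734400 / 1612.7 = 455.39 kg/h

ṁ = 455 kg/h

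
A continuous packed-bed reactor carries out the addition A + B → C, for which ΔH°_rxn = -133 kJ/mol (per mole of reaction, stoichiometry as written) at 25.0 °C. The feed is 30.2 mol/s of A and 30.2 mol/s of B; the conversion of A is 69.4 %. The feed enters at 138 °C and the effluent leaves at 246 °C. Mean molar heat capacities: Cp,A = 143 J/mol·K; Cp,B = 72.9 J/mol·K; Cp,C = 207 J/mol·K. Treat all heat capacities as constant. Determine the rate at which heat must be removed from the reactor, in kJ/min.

Extent of reaction ξ = 0.694 × 30.2 = 20.959 mol/s
Reaction term: ξ·ΔH°_rxn = 20.959 × -133 = -2787.5 kJ/s
Sensible, feed 138→25 °C: -736.78 kJ/s
Outlet flows (mol/s): A 9.2412, B 9.2412, C 20.959
Sensible, products 25→246 °C: 1399.7 kJ/s
Q = ΔH = -2124.6 kJ/s = -2124.6 kW
Heat removed = 127470 kJ/min

Q_out = 127000 kJ/min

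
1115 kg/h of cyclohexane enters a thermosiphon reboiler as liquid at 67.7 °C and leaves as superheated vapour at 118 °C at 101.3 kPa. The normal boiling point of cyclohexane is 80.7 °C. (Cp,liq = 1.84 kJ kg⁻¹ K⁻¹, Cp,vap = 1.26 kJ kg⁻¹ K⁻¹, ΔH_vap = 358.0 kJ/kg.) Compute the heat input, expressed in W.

liquid 67.7→80.7 °C: 23.92 kJ/kg
vaporisation at 80.7 °C: 358 kJ/kg
vapour 80.7→118 °C: 46.998 kJ/kg
Δh = 23.92 + 358 + 46.998 = 428.92 kJ/kg
Q = ṁ·Δh = 1115 kg/h × 428.92 kJ/kg = 478240 kJ/h
|Q| = 132.85 kW = 132850 W

Q = 133000 W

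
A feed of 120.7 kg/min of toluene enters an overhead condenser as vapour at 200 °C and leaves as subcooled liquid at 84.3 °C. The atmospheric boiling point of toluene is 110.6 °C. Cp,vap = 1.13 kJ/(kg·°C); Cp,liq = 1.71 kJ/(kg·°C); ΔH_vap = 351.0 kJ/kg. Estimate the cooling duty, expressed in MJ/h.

Q_c = 3600 MJ/h

vapour 200→110.6 °C: -101.02 kJ/kg
condensation at 110.6 °C: -351 kJ/kg
liquid 110.6→84.3 °C: -44.973 kJ/kg
Δh = -101.02 + -351 + -44.973 = -497 kJ/kg
Q = ṁ·Δh = 120.7 kg/min × -497 kJ/kg = -59987 kJ/min
|Q| = 999.79 kW = 3599.2 MJ/h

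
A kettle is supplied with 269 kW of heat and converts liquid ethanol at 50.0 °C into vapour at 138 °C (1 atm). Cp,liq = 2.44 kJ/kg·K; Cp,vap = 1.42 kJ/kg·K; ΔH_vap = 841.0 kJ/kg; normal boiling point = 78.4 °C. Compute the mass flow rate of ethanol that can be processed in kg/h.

Δh = 2.44×(78.4−50.0) + 841.0 + 1.42×(138−78.4) = 994.93 kJ/kg
Q = 269 kW = 269 kJ/s = 968400 kJ/h
ṁ = Q/Δh = 968400 / 994.93 = 973.34 kg/h

ṁ = 973 kg/h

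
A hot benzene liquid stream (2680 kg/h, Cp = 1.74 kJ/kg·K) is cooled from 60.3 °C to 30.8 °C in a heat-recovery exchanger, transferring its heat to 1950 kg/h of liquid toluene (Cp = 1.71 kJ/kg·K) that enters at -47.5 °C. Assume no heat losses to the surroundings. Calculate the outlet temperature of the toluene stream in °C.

T_c,out = -6.25 °C

Heat released by hot stream: Q = 2680 × 1.74 × (60.3 − 30.8) = 137560 kJ/h
Energy balance on cold side (adiabatic exchanger): Q = ṁ_c·Cp_c·(T_c,out − T_c,in)
T_c,out = -47.5 + 137560/(1950 × 1.71) = -6.2451 °C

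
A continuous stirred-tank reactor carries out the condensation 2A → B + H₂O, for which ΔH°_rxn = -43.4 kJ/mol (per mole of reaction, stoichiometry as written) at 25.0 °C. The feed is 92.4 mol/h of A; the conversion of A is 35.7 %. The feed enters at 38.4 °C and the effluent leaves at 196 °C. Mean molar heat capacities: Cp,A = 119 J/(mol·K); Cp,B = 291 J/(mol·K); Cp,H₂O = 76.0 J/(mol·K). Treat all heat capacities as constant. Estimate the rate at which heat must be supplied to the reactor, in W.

Extent of reaction ξ = 0.357 × 92.4 / 2 = 16.493 mol/h
Reaction term: ξ·ΔH°_rxn = 16.493 × -43.4 = -715.81 kJ/h
Sensible, feed 38.4→25 °C: -147.34 kJ/h
Outlet flows (mol/h): A 59.413, B 16.493, H₂O 16.493
Sensible, products 25→196 °C: 2244.1 kJ/h
Q = ΔH = 1380.9 kJ/h = 0.38359 kW
Heat supplied = 383.59 W

Q_in = 384 W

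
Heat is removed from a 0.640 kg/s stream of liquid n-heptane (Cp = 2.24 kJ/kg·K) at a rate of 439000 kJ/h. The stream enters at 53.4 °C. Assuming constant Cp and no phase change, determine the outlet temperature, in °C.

Q = 439000 kJ/h = 121.94 kJ/s
ΔT = Q/(ṁ·Cp) = 121.94/(0.640×2.24) = 85.062 K
T_out = 53.4 − 85.062 = -31.662 °C

T_out = -31.7 °C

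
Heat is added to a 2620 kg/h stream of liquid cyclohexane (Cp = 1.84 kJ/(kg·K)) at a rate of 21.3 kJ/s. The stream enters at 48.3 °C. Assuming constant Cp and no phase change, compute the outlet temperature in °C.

T_out = 64.2 °C

Q = 21.3 kJ/s = 76680 kJ/h
ΔT = Q/(ṁ·Cp) = 76680/(2620×1.84) = 15.906 K
T_out = 48.3 + 15.906 = 64.206 °C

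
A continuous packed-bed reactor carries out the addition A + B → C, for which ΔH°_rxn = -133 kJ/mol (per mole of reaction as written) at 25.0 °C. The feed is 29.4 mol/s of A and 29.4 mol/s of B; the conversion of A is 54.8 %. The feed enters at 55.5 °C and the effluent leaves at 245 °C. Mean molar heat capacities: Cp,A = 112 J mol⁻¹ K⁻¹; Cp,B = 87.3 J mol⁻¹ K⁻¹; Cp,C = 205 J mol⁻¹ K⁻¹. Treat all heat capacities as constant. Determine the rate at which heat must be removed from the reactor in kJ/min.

Q_out = 60700 kJ/min

Extent of reaction ξ = 0.548 × 29.4 = 16.111 mol/s
Reaction term: ξ·ΔH°_rxn = 16.111 × -133 = -2142.8 kJ/s
Sensible, feed 55.5→25 °C: -178.71 kJ/s
Outlet flows (mol/s): A 13.289, B 13.289, C 16.111
Sensible, products 25→245 °C: 1309.3 kJ/s
Q = ΔH = -1012.2 kJ/s = -1012.2 kW
Heat removed = 60734 kJ/min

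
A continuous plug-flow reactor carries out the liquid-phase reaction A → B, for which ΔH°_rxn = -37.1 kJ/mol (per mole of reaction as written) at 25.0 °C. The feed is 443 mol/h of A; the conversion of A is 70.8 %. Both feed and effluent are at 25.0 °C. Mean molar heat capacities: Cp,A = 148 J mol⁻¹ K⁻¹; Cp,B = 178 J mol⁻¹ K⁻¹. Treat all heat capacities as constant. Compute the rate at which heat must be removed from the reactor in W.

Q_out = 3230 W

Extent of reaction ξ = 0.708 × 443 = 313.64 mol/h
Reaction term: ξ·ΔH°_rxn = 313.64 × -37.1 = -11636 kJ/h
Q = ΔH = -11636 kJ/h = -3.2323 kW
Heat removed = 3232.3 W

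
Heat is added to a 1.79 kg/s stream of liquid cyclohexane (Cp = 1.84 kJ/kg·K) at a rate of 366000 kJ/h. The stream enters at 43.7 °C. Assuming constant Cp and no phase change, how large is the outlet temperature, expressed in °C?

Q = 366000 kJ/h = 101.67 kJ/s
ΔT = Q/(ṁ·Cp) = 101.67/(1.79×1.84) = 30.868 K
T_out = 43.7 + 30.868 = 74.568 °C

T_out = 74.6 °C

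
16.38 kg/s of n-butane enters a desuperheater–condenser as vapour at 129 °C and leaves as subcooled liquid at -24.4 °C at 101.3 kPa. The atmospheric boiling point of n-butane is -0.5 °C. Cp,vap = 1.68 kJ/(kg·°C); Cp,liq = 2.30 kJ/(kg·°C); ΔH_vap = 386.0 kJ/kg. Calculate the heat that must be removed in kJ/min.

vapour 129→-0.5 °C: -217.56 kJ/kg
condensation at -0.5 °C: -386 kJ/kg
liquid -0.5→-24.4 °C: -54.97 kJ/kg
Δh = -217.56 + -386 + -54.97 = -658.53 kJ/kg
Q = ṁ·Δh = 16.38 kg/s × -658.53 kJ/kg = -10787 kJ/s
|Q| = 10787 kW = 647200 kJ/min

Q_c = 647000 kJ/min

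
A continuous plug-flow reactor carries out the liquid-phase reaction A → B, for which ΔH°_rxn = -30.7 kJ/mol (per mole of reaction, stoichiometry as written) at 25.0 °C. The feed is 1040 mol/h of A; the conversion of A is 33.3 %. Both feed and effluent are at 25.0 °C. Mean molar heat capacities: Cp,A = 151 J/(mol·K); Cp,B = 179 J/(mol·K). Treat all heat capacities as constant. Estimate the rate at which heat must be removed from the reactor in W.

Q_out = 2950 W

Extent of reaction ξ = 0.333 × 1040 = 346.32 mol/h
Reaction term: ξ·ΔH°_rxn = 346.32 × -30.7 = -10632 kJ/h
Q = ΔH = -10632 kJ/h = -2.9533 kW
Heat removed = 2953.3 W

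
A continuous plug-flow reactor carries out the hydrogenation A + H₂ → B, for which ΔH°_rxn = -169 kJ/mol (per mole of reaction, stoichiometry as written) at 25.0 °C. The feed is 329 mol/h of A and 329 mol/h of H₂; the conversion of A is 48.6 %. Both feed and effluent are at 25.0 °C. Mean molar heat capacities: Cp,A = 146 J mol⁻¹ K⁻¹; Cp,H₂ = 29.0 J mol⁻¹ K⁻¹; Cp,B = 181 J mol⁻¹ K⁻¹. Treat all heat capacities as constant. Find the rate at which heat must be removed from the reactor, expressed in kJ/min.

Extent of reaction ξ = 0.486 × 329 = 159.89 mol/h
Reaction term: ξ·ΔH°_rxn = 159.89 × -169 = -27022 kJ/h
Q = ΔH = -27022 kJ/h = -7.5061 kW
Heat removed = 450.37 kJ/min

Q_out = 450 kJ/min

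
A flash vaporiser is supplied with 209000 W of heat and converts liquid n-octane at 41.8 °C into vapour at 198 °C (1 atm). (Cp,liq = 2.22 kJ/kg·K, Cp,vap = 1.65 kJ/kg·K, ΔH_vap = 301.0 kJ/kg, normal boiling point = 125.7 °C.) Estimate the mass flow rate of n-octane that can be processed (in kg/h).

ṁ = 1240 kg/h

Δh = 2.22×(125.7−41.8) + 301.0 + 1.65×(198−125.7) = 606.55 kJ/kg
Q = 209000 W = 209 kJ/s = 752400 kJ/h
ṁ = Q/Δh = 752400 / 606.55 = 1240.5 kg/h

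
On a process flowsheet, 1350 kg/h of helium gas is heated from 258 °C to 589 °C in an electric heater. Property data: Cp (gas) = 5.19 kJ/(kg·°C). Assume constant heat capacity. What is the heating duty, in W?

Q = 644000 W

Q = ṁ·Cp·ΔT = 1350 × 5.19 × (589 − 258) = 2.3192e+06 kJ/h
Converting: 2.3192e+06 / 3600 s = 644.21 kW
Heating duty = 644210 W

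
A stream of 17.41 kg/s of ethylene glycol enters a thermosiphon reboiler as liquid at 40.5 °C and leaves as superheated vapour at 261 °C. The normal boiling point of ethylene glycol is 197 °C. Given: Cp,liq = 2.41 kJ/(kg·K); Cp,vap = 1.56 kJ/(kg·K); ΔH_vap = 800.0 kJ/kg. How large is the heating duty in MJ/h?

liquid 40.5→197 °C: 377.17 kJ/kg
vaporisation at 197 °C: 800 kJ/kg
vapour 197→261 °C: 99.84 kJ/kg
Δh = 377.17 + 800 + 99.84 = 1277 kJ/kg
Q = ṁ·Δh = 17.41 kg/s × 1277 kJ/kg = 22233 kJ/s
|Q| = 22233 kW = 80038 MJ/h

Q = 80000 MJ/h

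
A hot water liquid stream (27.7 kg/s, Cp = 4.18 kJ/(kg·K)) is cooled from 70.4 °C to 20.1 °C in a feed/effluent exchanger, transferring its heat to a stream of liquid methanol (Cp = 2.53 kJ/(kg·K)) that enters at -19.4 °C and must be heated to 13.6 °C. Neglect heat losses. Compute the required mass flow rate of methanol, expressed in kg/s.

Heat released by hot stream: Q = 27.7 × 4.18 × (70.4 − 20.1) = 5824 kJ/s
Energy balance on cold side (adiabatic exchanger): Q = ṁ_c·Cp_c·(T_c,out − T_c,in)
ṁ_c = 5824 / [2.53 × (13.6 − -19.4)] = 69.757 kg/s

ṁ_c = 69.8 kg/s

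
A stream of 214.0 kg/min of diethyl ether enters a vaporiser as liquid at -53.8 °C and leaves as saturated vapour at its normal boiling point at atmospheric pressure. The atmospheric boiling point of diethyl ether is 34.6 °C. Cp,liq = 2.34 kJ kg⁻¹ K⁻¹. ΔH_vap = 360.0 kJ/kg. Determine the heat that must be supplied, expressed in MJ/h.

Q = 7280 MJ/h

liquid -53.8→34.6 °C: 206.86 kJ/kg
vaporisation at 34.6 °C: 360 kJ/kg
Δh = 206.86 + 360 = 566.86 kJ/kg
Q = ṁ·Δh = 214.0 kg/min × 566.86 kJ/kg = 121310 kJ/min
|Q| = 2021.8 kW = 7278.4 MJ/h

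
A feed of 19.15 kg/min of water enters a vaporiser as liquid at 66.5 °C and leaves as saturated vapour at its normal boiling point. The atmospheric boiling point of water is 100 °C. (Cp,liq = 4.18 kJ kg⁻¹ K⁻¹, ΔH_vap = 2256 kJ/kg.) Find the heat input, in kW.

liquid 66.5→100 °C: 140.03 kJ/kg
vaporisation at 100 °C: 2256 kJ/kg
Δh = 140.03 + 2256 = 2396 kJ/kg
Q = ṁ·Δh = 19.15 kg/min × 2396 kJ/kg = 45884 kJ/min
|Q| = 764.73 kW

Q = 765 kW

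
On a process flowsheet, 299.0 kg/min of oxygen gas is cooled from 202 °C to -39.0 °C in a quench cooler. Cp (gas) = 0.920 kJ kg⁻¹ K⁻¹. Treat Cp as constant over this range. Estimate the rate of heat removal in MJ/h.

Q_c = 3980 MJ/h

Q = ṁ·Cp·ΔT = 299.0 × 0.920 × (-39.0 − 202) = -66294 kJ/min
Converting: 66294 / 60 s = 1104.9 kW
Cooling duty = 3977.7 MJ/h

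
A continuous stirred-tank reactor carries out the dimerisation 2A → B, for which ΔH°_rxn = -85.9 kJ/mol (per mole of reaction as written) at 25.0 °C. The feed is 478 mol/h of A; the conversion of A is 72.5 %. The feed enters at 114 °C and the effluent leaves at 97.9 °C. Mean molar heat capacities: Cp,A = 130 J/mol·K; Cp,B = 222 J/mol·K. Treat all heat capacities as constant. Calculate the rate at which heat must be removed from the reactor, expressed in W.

Q_out = 4550 W

Extent of reaction ξ = 0.725 × 478 / 2 = 173.28 mol/h
Reaction term: ξ·ΔH°_rxn = 173.28 × -85.9 = -14884 kJ/h
Sensible, feed 114→25 °C: -5530.5 kJ/h
Outlet flows (mol/h): A 131.45, B 173.28
Sensible, products 25→97.9 °C: 4050 kJ/h
Q = ΔH = -16365 kJ/h = -4.5458 kW
Heat removed = 4545.8 W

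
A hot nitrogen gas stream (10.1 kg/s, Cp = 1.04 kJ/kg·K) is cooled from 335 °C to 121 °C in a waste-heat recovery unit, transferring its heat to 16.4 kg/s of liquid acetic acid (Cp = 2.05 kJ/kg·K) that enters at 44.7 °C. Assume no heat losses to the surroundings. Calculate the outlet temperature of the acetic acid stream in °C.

T_c,out = 112 °C

Heat released by hot stream: Q = 10.1 × 1.04 × (335 − 121) = 2247.9 kJ/s
Energy balance on cold side (adiabatic exchanger): Q = ṁ_c·Cp_c·(T_c,out − T_c,in)
T_c,out = 44.7 + 2247.9/(16.4 × 2.05) = 111.56 °C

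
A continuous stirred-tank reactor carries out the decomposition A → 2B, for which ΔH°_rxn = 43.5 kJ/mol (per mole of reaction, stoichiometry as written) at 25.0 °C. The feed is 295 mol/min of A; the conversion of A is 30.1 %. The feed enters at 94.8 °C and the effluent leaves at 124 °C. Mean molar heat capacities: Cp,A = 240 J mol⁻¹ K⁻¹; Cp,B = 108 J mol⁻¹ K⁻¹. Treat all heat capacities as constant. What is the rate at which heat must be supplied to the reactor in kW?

Q_in = 95.3 kW

Extent of reaction ξ = 0.301 × 295 = 88.795 mol/min
Reaction term: ξ·ΔH°_rxn = 88.795 × 43.5 = 3862.6 kJ/min
Sensible, feed 94.8→25 °C: -4941.8 kJ/min
Outlet flows (mol/min): A 206.2, B 177.59
Sensible, products 25→124 °C: 6798.2 kJ/min
Q = ΔH = 5719 kJ/min = 95.316 kW
Heat supplied = 95.316 kW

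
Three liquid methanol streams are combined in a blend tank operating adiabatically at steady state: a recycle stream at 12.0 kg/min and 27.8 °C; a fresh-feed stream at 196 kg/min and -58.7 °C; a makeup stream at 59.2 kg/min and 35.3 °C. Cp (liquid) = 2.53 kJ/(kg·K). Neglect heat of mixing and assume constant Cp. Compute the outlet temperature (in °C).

T_out = -34.0 °C

Adiabatic, steady state ⇒ Σ ṁᵢCp,ᵢ(T_out − Tᵢ) = 0
T_out = Σ ṁᵢCp,ᵢTᵢ / Σ ṁᵢCp,ᵢ
      = -22977 / 676.02 = -33.989 °C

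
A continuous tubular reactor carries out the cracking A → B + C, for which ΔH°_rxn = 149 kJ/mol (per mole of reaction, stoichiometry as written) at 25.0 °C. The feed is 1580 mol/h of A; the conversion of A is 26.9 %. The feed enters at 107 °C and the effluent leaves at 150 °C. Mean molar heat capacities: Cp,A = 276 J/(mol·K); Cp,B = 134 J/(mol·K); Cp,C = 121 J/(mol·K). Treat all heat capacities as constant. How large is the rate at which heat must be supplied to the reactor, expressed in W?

Extent of reaction ξ = 0.269 × 1580 = 425.02 mol/h
Reaction term: ξ·ΔH°_rxn = 425.02 × 149 = 63328 kJ/h
Sensible, feed 107→25 °C: -35759 kJ/h
Outlet flows (mol/h): A 1155, B 425.02, C 425.02
Sensible, products 25→150 °C: 53394 kJ/h
Q = ΔH = 80964 kJ/h = 22.49 kW
Heat supplied = 22490 W

Q_in = 22500 W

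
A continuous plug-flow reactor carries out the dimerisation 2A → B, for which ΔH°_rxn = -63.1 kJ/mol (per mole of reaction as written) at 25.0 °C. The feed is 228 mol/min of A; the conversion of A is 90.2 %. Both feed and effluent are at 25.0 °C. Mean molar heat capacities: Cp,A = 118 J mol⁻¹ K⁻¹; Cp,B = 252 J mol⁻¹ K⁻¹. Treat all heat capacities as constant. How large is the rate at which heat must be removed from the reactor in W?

Extent of reaction ξ = 0.902 × 228 / 2 = 102.83 mol/min
Reaction term: ξ·ΔH°_rxn = 102.83 × -63.1 = -6488.4 kJ/min
Q = ΔH = -6488.4 kJ/min = -108.14 kW
Heat removed = 108140 W

Q_out = 108000 W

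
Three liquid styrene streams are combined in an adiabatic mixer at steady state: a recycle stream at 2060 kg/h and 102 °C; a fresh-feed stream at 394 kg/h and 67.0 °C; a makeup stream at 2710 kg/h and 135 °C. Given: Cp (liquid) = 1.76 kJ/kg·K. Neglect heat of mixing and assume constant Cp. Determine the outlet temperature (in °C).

Energy balance with Q = 0: Σ ṁᵢCp,ᵢ(T_out − Tᵢ) = 0
T_out = Σ ṁᵢCp,ᵢTᵢ / Σ ṁᵢCp,ᵢ
      = 1.0602e+06 / 9088.6 = 116.65 °C

T_out = 117 °C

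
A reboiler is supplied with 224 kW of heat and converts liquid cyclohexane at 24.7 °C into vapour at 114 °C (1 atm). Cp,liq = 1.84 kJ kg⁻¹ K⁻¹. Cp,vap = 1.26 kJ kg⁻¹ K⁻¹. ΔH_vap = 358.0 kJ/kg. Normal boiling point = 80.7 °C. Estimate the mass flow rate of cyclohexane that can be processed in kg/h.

Δh = 1.84×(80.7−24.7) + 358.0 + 1.26×(114−80.7) = 503 kJ/kg
Q = 224 kW = 224 kJ/s = 806400 kJ/h
ṁ = Q/Δh = 806400 / 503 = 1603.2 kg/h

ṁ = 1600 kg/h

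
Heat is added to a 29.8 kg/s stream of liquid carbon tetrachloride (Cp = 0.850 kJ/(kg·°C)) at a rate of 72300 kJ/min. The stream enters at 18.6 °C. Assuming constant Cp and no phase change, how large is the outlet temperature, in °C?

Q = 72300 kJ/min = 1205 kJ/s
ΔT = Q/(ṁ·Cp) = 1205/(29.8×0.850) = 47.572 K
T_out = 18.6 + 47.572 = 66.172 °C

T_out = 66.2 °C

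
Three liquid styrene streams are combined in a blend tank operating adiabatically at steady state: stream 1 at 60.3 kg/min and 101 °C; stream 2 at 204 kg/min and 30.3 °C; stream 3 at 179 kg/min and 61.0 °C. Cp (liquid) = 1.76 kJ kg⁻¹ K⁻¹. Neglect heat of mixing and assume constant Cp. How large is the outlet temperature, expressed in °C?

T_out = 52.3 °C

No heat crosses the boundary, so H_out = H_in.
T_out = Σ ṁᵢCp,ᵢTᵢ / Σ ṁᵢCp,ᵢ
      = 40815 / 780.21 = 52.313 °C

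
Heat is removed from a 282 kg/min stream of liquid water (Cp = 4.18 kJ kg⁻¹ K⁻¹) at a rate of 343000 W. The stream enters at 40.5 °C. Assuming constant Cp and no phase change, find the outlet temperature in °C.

T_out = 23.0 °C

Q = 343000 W = 20580 kJ/min
ΔT = Q/(ṁ·Cp) = 20580/(282×4.18) = 17.459 K
T_out = 40.5 − 17.459 = 23.041 °C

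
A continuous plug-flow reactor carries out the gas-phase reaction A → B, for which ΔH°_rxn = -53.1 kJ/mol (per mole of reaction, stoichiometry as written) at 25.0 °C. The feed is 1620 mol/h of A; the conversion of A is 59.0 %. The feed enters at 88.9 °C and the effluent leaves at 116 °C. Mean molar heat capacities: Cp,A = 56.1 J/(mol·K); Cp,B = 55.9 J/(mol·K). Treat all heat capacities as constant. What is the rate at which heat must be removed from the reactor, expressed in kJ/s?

Q_out = 13.4 kJ/s

Extent of reaction ξ = 0.590 × 1620 = 955.8 mol/h
Reaction term: ξ·ΔH°_rxn = 955.8 × -53.1 = -50753 kJ/h
Sensible, feed 88.9→25 °C: -5807.4 kJ/h
Outlet flows (mol/h): A 664.2, B 955.8
Sensible, products 25→116 °C: 8252.9 kJ/h
Q = ΔH = -48307 kJ/h = -13.419 kW
Heat removed = 13.419 kJ/s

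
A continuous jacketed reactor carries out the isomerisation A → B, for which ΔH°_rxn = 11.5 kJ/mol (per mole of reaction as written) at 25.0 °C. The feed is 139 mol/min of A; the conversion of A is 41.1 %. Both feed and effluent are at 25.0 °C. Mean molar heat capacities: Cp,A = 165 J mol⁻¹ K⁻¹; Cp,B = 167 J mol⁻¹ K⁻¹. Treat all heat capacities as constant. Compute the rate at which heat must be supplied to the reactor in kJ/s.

Q_in = 10.9 kJ/s

Extent of reaction ξ = 0.411 × 139 = 57.129 mol/min
Reaction term: ξ·ΔH°_rxn = 57.129 × 11.5 = 656.98 kJ/min
Q = ΔH = 656.98 kJ/min = 10.95 kW
Heat supplied = 10.95 kJ/s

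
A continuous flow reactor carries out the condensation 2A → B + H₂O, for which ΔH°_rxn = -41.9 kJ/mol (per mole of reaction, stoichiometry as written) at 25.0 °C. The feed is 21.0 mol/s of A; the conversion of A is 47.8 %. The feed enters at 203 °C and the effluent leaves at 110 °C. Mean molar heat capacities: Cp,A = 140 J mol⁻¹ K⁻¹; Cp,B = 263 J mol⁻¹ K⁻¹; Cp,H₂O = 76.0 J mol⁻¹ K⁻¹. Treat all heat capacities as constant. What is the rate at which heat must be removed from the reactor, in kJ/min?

Extent of reaction ξ = 0.478 × 21.0 / 2 = 5.019 mol/s
Reaction term: ξ·ΔH°_rxn = 5.019 × -41.9 = -210.3 kJ/s
Sensible, feed 203→25 °C: -523.32 kJ/s
Outlet flows (mol/s): A 10.962, B 5.019, H₂O 5.019
Sensible, products 25→110 °C: 275.07 kJ/s
Q = ΔH = -458.55 kJ/s = -458.55 kW
Heat removed = 27513 kJ/min

Q_out = 27500 kJ/min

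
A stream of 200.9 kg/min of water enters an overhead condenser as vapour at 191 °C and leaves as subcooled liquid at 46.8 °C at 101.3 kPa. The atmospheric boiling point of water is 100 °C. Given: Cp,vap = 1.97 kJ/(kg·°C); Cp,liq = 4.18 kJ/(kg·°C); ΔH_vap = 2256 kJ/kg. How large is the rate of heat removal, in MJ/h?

vapour 191→100 °C: -179.27 kJ/kg
condensation at 100 °C: -2256 kJ/kg
liquid 100→46.8 °C: -222.38 kJ/kg
Δh = -179.27 + -2256 + -222.38 = -2657.6 kJ/kg
Q = ṁ·Δh = 200.9 kg/min × -2657.6 kJ/kg = -533920 kJ/min
|Q| = 8898.7 kW = 32035 MJ/h

Q_c = 32000 MJ/h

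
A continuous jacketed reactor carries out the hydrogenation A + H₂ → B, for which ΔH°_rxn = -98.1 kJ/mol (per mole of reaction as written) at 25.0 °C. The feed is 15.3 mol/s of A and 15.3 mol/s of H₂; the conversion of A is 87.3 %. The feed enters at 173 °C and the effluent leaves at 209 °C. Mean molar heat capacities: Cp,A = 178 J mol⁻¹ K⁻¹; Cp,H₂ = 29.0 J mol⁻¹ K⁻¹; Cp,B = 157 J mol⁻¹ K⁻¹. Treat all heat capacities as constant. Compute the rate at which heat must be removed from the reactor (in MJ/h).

Q_out = 4750 MJ/h

Extent of reaction ξ = 0.873 × 15.3 = 13.357 mol/s
Reaction term: ξ·ΔH°_rxn = 13.357 × -98.1 = -1310.3 kJ/s
Sensible, feed 173→25 °C: -468.73 kJ/s
Outlet flows (mol/s): A 1.9431, H₂ 1.9431, B 13.357
Sensible, products 25→209 °C: 459.86 kJ/s
Q = ΔH = -1319.2 kJ/s = -1319.2 kW
Heat removed = 4749 MJ/h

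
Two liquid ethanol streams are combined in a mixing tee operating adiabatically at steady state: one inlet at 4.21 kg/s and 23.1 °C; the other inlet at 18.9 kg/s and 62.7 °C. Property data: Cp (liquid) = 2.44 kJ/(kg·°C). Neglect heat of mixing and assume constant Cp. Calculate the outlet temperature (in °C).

T_out = 55.5 °C

No heat crosses the boundary, so H_out = H_in.
Σ ṁᵢCp,ᵢTᵢ = 4.21×2.44×23.1 + 18.9×2.44×62.7 = 3128.8
Σ ṁᵢCp,ᵢ = 4.21×2.44 + 18.9×2.44 = 56.388
T_out = 3128.8 / 56.388 = 55.486 °C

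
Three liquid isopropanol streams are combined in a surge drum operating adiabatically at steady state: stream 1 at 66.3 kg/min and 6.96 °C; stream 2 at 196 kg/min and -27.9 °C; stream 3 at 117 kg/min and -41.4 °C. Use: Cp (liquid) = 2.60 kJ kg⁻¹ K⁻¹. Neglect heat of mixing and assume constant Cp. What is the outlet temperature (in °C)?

T_out = -26.0 °C

No heat crosses the boundary, so H_out = H_in.
Σ ṁᵢCp,ᵢTᵢ = 66.3×2.60×6.96 + 196×2.60×-27.9 + 117×2.60×-41.4 = -25612
Σ ṁᵢCp,ᵢ = 66.3×2.60 + 196×2.60 + 117×2.60 = 986.18
T_out = -25612 / 986.18 = -25.971 °C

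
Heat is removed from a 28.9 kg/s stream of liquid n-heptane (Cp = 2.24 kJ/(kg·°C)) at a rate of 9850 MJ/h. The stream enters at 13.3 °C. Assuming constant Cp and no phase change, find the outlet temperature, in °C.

T_out = -29.0 °C

Q = 9850 MJ/h = 2736.1 kJ/s
ΔT = Q/(ṁ·Cp) = 2736.1/(28.9×2.24) = 42.266 K
T_out = 13.3 − 42.266 = -28.966 °C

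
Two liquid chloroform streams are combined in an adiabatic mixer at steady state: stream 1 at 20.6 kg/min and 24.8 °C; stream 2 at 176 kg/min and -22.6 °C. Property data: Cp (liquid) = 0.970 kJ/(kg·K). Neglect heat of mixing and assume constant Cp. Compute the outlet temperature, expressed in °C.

T_out = -17.6 °C

Adiabatic, steady state ⇒ Σ ṁᵢCp,ᵢ(T_out − Tᵢ) = 0
Σ ṁᵢCp,ᵢTᵢ = 20.6×0.970×24.8 + 176×0.970×-22.6 = -3362.7
Σ ṁᵢCp,ᵢ = 20.6×0.970 + 176×0.970 = 190.7
T_out = -3362.7 / 190.7 = -17.633 °C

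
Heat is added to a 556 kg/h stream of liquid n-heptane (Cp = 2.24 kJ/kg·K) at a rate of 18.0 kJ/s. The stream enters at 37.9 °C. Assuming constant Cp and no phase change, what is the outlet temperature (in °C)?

Q = 18.0 kJ/s = 64800 kJ/h
ΔT = Q/(ṁ·Cp) = 64800/(556×2.24) = 52.03 K
T_out = 37.9 + 52.03 = 89.93 °C

T_out = 89.9 °C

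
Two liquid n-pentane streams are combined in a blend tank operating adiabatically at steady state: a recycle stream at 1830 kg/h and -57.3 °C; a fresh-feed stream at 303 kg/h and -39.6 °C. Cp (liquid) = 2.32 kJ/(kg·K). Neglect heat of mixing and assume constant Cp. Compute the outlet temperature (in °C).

T_out = -54.8 °C

Energy balance with Q = 0: Σ ṁᵢCp,ᵢ(T_out − Tᵢ) = 0
Σ ṁᵢCp,ᵢTᵢ = 1830×2.32×-57.3 + 303×2.32×-39.6 = -271110
Σ ṁᵢCp,ᵢ = 1830×2.32 + 303×2.32 = 4948.6
T_out = -271110 / 4948.6 = -54.786 °C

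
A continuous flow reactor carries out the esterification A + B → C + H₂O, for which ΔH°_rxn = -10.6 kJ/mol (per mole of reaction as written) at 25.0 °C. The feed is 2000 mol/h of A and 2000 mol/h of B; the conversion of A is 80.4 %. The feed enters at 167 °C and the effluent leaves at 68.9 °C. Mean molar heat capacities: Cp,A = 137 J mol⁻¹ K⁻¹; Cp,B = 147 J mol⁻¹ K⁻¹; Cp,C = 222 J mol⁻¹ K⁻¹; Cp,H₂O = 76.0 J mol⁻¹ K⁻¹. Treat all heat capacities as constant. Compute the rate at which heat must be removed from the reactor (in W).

Extent of reaction ξ = 0.804 × 2000 = 1608 mol/h
Reaction term: ξ·ΔH°_rxn = 1608 × -10.6 = -17045 kJ/h
Sensible, feed 167→25 °C: -80656 kJ/h
Outlet flows (mol/h): A 392, B 392, C 1608, H₂O 1608
Sensible, products 25→68.9 °C: 25923 kJ/h
Q = ΔH = -71777 kJ/h = -19.938 kW
Heat removed = 19938 W

Q_out = 19900 W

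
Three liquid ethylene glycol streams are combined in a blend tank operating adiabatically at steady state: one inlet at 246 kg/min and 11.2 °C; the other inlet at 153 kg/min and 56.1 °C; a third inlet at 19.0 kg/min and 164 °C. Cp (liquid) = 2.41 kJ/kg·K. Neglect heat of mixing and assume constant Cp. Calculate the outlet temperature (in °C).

T_out = 34.6 °C

No heat crosses the boundary, so H_out = H_in.
T_out = Σ ṁᵢCp,ᵢTᵢ / Σ ṁᵢCp,ᵢ
      = 34835 / 1007.4 = 34.58 °C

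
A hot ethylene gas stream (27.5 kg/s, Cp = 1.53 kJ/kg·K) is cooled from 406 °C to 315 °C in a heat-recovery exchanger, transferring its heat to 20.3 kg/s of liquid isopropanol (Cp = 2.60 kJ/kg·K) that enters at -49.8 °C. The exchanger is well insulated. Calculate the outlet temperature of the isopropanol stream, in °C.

Heat released by hot stream: Q = 27.5 × 1.53 × (406 − 315) = 3828.8 kJ/s
Energy balance on cold side (adiabatic exchanger): Q = ṁ_c·Cp_c·(T_c,out − T_c,in)
T_c,out = -49.8 + 3828.8/(20.3 × 2.60) = 22.743 °C

T_c,out = 22.7 °C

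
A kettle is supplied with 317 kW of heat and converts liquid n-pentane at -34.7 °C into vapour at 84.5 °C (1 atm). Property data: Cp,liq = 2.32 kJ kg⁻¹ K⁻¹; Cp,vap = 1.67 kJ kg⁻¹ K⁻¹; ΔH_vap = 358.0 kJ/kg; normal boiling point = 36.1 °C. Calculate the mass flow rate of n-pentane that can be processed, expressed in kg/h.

Δh = 2.32×(36.1−-34.7) + 358.0 + 1.67×(84.5−36.1) = 603.08 kJ/kg
Q = 317 kW = 317 kJ/s = 1.1412e+06 kJ/h
ṁ = Q/Δh = 1.1412e+06 / 603.08 = 1892.3 kg/h

ṁ = 1890 kg/h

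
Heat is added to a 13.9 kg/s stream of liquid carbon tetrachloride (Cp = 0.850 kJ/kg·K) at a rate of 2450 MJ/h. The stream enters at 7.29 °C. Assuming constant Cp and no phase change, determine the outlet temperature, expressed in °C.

Q = 2450 MJ/h = 680.56 kJ/s
ΔT = Q/(ṁ·Cp) = 680.56/(13.9×0.850) = 57.601 K
T_out = 7.29 + 57.601 = 64.891 °C

T_out = 64.9 °C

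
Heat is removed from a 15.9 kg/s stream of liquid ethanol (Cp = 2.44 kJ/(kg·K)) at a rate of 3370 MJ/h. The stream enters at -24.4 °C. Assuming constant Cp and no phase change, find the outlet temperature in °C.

T_out = -48.5 °C

Q = 3370 MJ/h = 936.11 kJ/s
ΔT = Q/(ṁ·Cp) = 936.11/(15.9×2.44) = 24.129 K
T_out = -24.4 − 24.129 = -48.529 °C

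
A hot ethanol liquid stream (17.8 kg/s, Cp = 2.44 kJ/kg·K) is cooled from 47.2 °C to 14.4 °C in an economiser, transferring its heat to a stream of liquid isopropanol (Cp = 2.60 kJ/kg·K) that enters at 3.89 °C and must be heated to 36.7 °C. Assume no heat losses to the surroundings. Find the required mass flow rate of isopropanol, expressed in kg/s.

Heat released by hot stream: Q = 17.8 × 2.44 × (47.2 − 14.4) = 1424.6 kJ/s
Energy balance on cold side (adiabatic exchanger): Q = ṁ_c·Cp_c·(T_c,out − T_c,in)
ṁ_c = 1424.6 / [2.60 × (36.7 − 3.89)] = 16.7 kg/s

ṁ_c = 16.7 kg/s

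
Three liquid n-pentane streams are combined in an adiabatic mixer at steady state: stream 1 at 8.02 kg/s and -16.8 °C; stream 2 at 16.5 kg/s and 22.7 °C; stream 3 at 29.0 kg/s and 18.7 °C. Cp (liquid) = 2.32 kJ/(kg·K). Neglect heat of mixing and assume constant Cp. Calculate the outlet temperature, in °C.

Adiabatic, steady state ⇒ Σ ṁᵢCp,ᵢ(T_out − Tᵢ) = 0
Σ ṁᵢCp,ᵢTᵢ = 8.02×2.32×-16.8 + 16.5×2.32×22.7 + 29.0×2.32×18.7 = 1814.5
Σ ṁᵢCp,ᵢ = 8.02×2.32 + 16.5×2.32 + 29.0×2.32 = 124.17
T_out = 1814.5 / 124.17 = 14.613 °C

T_out = 14.6 °C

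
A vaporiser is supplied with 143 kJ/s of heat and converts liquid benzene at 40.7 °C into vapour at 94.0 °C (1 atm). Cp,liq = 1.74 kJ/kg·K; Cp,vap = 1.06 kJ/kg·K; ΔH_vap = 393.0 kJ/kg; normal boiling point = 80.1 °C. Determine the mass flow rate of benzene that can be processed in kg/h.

ṁ = 1080 kg/h

Δh = 1.74×(80.1−40.7) + 393.0 + 1.06×(94.0−80.1) = 476.29 kJ/kg
Q = 143 kJ/s = 143 kJ/s = 514800 kJ/h
ṁ = Q/Δh = 514800 / 476.29 = 1080.9 kg/h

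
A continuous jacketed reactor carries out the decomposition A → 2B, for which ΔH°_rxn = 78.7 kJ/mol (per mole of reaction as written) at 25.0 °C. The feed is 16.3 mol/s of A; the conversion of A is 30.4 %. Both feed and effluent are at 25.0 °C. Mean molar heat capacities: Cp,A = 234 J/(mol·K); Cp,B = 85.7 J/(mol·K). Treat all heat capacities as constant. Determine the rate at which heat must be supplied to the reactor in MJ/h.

Q_in = 1400 MJ/h

Extent of reaction ξ = 0.304 × 16.3 = 4.9552 mol/s
Reaction term: ξ·ΔH°_rxn = 4.9552 × 78.7 = 389.97 kJ/s
Q = ΔH = 389.97 kJ/s = 389.97 kW
Heat supplied = 1403.9 MJ/h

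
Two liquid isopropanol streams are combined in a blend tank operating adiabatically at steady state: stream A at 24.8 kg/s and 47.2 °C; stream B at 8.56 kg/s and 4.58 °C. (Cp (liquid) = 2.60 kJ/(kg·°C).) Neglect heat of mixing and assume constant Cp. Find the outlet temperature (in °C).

Adiabatic, steady state ⇒ Σ ṁᵢCp,ᵢ(T_out − Tᵢ) = 0
T_out = Σ ṁᵢCp,ᵢTᵢ / Σ ṁᵢCp,ᵢ
      = 3145.4 / 86.736 = 36.264 °C

T_out = 36.3 °C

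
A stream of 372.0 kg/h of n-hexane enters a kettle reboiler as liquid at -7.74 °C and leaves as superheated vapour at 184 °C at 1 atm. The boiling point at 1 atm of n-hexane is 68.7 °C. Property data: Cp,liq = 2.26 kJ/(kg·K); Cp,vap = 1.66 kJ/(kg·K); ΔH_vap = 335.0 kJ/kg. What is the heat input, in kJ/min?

liquid -7.74→68.7 °C: 172.75 kJ/kg
vaporisation at 68.7 °C: 335 kJ/kg
vapour 68.7→184 °C: 191.4 kJ/kg
Δh = 172.75 + 335 + 191.4 = 699.15 kJ/kg
Q = ṁ·Δh = 372.0 kg/h × 699.15 kJ/kg = 260080 kJ/h
|Q| = 72.246 kW = 4334.7 kJ/min

Q = 4330 kJ/min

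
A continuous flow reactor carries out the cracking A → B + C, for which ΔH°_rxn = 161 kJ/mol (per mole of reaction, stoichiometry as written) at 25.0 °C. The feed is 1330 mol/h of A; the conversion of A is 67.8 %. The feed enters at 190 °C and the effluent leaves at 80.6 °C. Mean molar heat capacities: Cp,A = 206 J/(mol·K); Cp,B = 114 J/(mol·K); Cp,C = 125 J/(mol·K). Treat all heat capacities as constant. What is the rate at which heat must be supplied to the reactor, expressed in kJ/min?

Extent of reaction ξ = 0.678 × 1330 = 901.74 mol/h
Reaction term: ξ·ΔH°_rxn = 901.74 × 161 = 145180 kJ/h
Sensible, feed 190→25 °C: -45207 kJ/h
Outlet flows (mol/h): A 428.26, B 901.74, C 901.74
Sensible, products 25→80.6 °C: 16888 kJ/h
Q = ΔH = 116860 kJ/h = 32.461 kW
Heat supplied = 1947.7 kJ/min

Q_in = 1950 kJ/min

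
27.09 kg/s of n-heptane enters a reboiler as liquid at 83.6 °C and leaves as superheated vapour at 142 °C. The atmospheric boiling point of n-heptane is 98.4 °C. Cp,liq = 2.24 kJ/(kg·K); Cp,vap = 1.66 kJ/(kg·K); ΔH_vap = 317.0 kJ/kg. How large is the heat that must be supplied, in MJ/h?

liquid 83.6→98.4 °C: 33.152 kJ/kg
vaporisation at 98.4 °C: 317 kJ/kg
vapour 98.4→142 °C: 72.376 kJ/kg
Δh = 33.152 + 317 + 72.376 = 422.53 kJ/kg
Q = ṁ·Δh = 27.09 kg/s × 422.53 kJ/kg = 11446 kJ/s
|Q| = 11446 kW = 41207 MJ/h

Q = 41200 MJ/h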